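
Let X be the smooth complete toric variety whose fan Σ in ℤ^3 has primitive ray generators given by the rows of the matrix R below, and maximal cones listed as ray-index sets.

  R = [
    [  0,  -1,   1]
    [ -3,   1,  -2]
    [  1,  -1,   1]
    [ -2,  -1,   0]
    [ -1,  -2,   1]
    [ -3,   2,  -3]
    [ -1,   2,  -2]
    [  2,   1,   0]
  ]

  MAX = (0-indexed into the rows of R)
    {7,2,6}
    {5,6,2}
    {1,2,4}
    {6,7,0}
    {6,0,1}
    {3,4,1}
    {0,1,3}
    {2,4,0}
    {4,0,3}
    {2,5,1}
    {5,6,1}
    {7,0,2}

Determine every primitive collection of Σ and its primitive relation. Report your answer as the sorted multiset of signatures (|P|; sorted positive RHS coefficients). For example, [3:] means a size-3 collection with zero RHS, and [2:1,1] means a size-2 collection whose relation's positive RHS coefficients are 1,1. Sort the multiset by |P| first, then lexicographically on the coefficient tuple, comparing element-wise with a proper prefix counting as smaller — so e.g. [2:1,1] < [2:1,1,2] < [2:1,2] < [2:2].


14 minimal non-faces of Δ(Σ) (on 8 rays):

  • {3,7}:  v_{3} + v_{7} = 0  ⇒ sig = [2:]
  • {0,5}:  v_{0} + v_{5} = v_{1}  ⇒ sig = [2:1]
  • {1,7}:  v_{1} + v_{7} = v_{6}  ⇒ sig = [2:1]
  • {2,3}:  v_{2} + v_{3} = v_{4}  ⇒ sig = [2:1]
  • {3,6}:  v_{3} + v_{6} = v_{1}  ⇒ sig = [2:1]
  • {4,7}:  v_{4} + v_{7} = v_{2}  ⇒ sig = [2:1]
  • {4,6}:  v_{4} + v_{6} = v_{1} + v_{2}  ⇒ sig = [2:1,1]
  • {3,5}:  v_{3} + v_{5} = 2·v_{1} + v_{2}  ⇒ sig = [2:1,2]
  • {5,7}:  v_{5} + v_{7} = v_{2} + 2·v_{6}  ⇒ sig = [2:1,2]
  • {4,5}:  v_{4} + v_{5} = 2·v_{1} + 2·v_{2}  ⇒ sig = [2:2,2]
  • {0,2,6}:  v_{0} + v_{2} + v_{6} = 0  ⇒ sig = [3:]
  • {0,1,2}:  v_{0} + v_{1} + v_{2} = v_{3}  ⇒ sig = [3:1]
  • {1,2,6}:  v_{1} + v_{2} + v_{6} = v_{5}  ⇒ sig = [3:1]
  • {0,1,4}:  v_{0} + v_{1} + v_{4} = 2·v_{3}  ⇒ sig = [3:2]

so the primitive-relation signature multiset is
[[2:], [2:1], [2:1], [2:1], [2:1], [2:1], [2:1,1], [2:1,2], [2:1,2], [2:2,2], [3:], [3:1], [3:1], [3:2]]


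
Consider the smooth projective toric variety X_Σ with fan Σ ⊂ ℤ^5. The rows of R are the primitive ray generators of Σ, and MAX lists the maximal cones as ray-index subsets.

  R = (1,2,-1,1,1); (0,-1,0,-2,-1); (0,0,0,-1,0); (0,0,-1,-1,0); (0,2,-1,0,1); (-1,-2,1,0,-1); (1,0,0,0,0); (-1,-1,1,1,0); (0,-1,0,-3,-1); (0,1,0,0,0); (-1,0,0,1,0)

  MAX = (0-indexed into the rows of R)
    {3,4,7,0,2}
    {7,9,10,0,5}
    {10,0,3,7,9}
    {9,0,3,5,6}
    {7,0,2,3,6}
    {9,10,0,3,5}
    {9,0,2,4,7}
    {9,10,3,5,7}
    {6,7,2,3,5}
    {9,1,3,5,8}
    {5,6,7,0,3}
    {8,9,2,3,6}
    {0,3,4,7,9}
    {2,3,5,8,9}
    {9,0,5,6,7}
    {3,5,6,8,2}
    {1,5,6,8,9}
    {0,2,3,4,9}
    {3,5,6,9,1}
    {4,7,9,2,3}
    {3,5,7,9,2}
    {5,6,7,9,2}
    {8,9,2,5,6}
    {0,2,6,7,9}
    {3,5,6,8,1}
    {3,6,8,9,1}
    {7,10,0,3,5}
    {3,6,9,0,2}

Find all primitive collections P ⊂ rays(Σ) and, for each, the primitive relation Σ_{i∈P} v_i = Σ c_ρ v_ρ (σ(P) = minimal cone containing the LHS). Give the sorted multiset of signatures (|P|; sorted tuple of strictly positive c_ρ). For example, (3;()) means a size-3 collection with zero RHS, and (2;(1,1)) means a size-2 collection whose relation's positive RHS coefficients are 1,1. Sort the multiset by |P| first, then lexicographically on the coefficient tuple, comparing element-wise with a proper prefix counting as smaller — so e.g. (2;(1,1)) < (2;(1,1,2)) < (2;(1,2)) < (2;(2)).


Σ has 20 primitive collections:

  P = {1,2}:  v_{1} + v_{2} = v_{8}  so sig = (2;(1))
  P = {1,7}:  v_{1} + v_{7} = v_{2} + v_{5}  so sig = (2;(1,1))
  P = {4,6}:  v_{4} + v_{6} = v_{0} + v_{2}  so sig = (2;(1,1))
  P = {6,10}:  v_{6} + v_{10} = v_{0} + v_{5}  so sig = (2;(1,1))
  P = {0,1}:  v_{0} + v_{1} = v_{3} + v_{6} + v_{9}  so sig = (2;(1,1,1))
  P = {1,4}:  v_{1} + v_{4} = v_{2} + v_{3} + v_{9}  so sig = (2;(1,1,1))
  P = {1,10}:  v_{1} + v_{10} = v_{3} + v_{5} + v_{9}  so sig = (2;(1,1,1))
  P = {2,10}:  v_{2} + v_{10} = v_{3} + v_{7} + v_{9}  so sig = (2;(1,1,1))
  P = {4,5}:  v_{4} + v_{5} = v_{3} + v_{7} + v_{9}  so sig = (2;(1,1,1))
  P = {0,8}:  v_{0} + v_{8} = v_{2} + v_{3} + v_{6} + v_{9}  so sig = (2;(1,1,1,1))
  P = {8,10}:  v_{8} + v_{10} = v_{2} + v_{3} + v_{5} + v_{9}  so sig = (2;(1,1,1,1))
  P = {4,8}:  v_{4} + v_{8} = 2·v_{2} + v_{3} + v_{9}  so sig = (2;(1,1,2))
  P = {7,8}:  v_{7} + v_{8} = 2·v_{2} + v_{5}  so sig = (2;(1,2))
  P = {4,10}:  v_{4} + v_{10} = v_{0} + 2·v_{3} + 2·v_{7} + 2·v_{9}  so sig = (2;(1,2,2,2))
  P = {0,2,5}:  v_{0} + v_{2} + v_{5} = 0  so sig = (3;())
  P = {3,6,7,9}:  v_{3} + v_{6} + v_{7} + v_{9} = 0  so sig = (4;())
  P = {0,2,3,7,9}:  v_{0} + v_{2} + v_{3} + v_{7} + v_{9} = v_{4}  so sig = (5;(1))
  P = {0,3,5,7,9}:  v_{0} + v_{3} + v_{5} + v_{7} + v_{9} = v_{10}  so sig = (5;(1))
  P = {2,3,5,6,9}:  v_{2} + v_{3} + v_{5} + v_{6} + v_{9} = v_{1}  so sig = (5;(1))
  P = {3,5,6,8,9}:  v_{3} + v_{5} + v_{6} + v_{8} + v_{9} = 2·v_{1}  so sig = (5;(2))

Sorted signature multiset PRS(X):
[(2;(1)), (2;(1,1)), (2;(1,1)), (2;(1,1)), (2;(1,1,1)), (2;(1,1,1)), (2;(1,1,1)), (2;(1,1,1)), (2;(1,1,1)), (2;(1,1,1,1)), (2;(1,1,1,1)), (2;(1,1,2)), (2;(1,2)), (2;(1,2,2,2)), (3;()), (4;()), (5;(1)), (5;(1)), (5;(1)), (5;(2))]


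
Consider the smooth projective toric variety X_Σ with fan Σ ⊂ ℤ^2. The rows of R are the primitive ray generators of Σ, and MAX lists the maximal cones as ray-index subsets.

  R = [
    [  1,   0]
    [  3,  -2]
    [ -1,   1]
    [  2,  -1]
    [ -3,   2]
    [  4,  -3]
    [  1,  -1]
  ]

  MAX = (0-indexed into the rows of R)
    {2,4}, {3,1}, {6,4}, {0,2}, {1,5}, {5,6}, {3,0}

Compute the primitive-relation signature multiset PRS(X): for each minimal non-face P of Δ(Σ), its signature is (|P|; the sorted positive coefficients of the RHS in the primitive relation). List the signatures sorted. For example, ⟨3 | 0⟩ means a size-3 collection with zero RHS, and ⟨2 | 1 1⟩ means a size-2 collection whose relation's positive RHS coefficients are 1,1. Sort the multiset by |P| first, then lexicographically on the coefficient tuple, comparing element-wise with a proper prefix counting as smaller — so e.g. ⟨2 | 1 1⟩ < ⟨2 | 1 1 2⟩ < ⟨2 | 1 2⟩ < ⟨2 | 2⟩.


|primitive collections| = 14. Relations:

  {1,4}:  v_{1} + v_{4} = 0  ⟹  sig = ⟨2 | 0⟩
  {2,6}:  v_{2} + v_{6} = 0  ⟹  sig = ⟨2 | 0⟩
  {0,6}:  v_{0} + v_{6} = v_{3}  ⟹  sig = ⟨2 | 1⟩
  {1,2}:  v_{1} + v_{2} = v_{3}  ⟹  sig = ⟨2 | 1⟩
  {1,6}:  v_{1} + v_{6} = v_{5}  ⟹  sig = ⟨2 | 1⟩
  {2,3}:  v_{2} + v_{3} = v_{0}  ⟹  sig = ⟨2 | 1⟩
  {2,5}:  v_{2} + v_{5} = v_{1}  ⟹  sig = ⟨2 | 1⟩
  {3,4}:  v_{3} + v_{4} = v_{2}  ⟹  sig = ⟨2 | 1⟩
  {3,6}:  v_{3} + v_{6} = v_{1}  ⟹  sig = ⟨2 | 1⟩
  {4,5}:  v_{4} + v_{5} = v_{6}  ⟹  sig = ⟨2 | 1⟩
  {0,5}:  v_{0} + v_{5} = v_{1} + v_{3}  ⟹  sig = ⟨2 | 1 1⟩
  {0,1}:  v_{0} + v_{1} = 2·v_{3}  ⟹  sig = ⟨2 | 2⟩
  {0,4}:  v_{0} + v_{4} = 2·v_{2}  ⟹  sig = ⟨2 | 2⟩
  {3,5}:  v_{3} + v_{5} = 2·v_{1}  ⟹  sig = ⟨2 | 2⟩

Hence PRS(X_Σ) =
    ⟨2 | 0⟩
    ⟨2 | 0⟩
    ⟨2 | 1⟩
    ⟨2 | 1⟩
    ⟨2 | 1⟩
    ⟨2 | 1⟩
    ⟨2 | 1⟩
    ⟨2 | 1⟩
    ⟨2 | 1⟩
    ⟨2 | 1⟩
    ⟨2 | 1 1⟩
    ⟨2 | 2⟩
    ⟨2 | 2⟩
    ⟨2 | 2⟩


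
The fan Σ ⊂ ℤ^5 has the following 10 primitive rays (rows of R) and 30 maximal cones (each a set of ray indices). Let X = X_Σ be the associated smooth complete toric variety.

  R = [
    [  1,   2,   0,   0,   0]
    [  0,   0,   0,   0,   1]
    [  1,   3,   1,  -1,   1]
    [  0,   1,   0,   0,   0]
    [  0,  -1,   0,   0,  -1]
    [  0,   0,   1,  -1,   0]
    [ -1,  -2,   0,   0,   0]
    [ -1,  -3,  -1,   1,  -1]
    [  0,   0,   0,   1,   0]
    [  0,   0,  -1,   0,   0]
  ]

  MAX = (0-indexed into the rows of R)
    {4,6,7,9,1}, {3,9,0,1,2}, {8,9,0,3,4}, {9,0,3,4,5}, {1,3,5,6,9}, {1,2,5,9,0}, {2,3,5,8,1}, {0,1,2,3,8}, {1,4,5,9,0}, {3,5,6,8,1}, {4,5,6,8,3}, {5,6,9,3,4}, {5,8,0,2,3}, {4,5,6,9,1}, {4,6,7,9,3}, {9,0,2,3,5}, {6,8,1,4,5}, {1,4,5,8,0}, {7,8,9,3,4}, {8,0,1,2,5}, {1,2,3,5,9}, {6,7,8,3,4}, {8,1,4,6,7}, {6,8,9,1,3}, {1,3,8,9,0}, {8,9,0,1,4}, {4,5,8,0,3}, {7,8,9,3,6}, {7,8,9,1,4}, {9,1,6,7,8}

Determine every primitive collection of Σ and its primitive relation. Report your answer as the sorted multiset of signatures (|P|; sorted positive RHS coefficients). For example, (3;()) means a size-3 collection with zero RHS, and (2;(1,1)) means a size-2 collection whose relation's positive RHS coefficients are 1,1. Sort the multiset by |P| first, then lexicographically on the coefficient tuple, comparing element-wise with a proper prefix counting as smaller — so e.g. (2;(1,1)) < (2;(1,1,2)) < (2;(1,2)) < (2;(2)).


The 12 primitive collections of Σ (r=10, n=5):

  P = {0,6}:  v_{0} + v_{6} = 0 — sig = (2;())
  P = {2,7}:  v_{2} + v_{7} = 0 — sig = (2;())
  P = {2,4}:  v_{2} + v_{4} = v_{0} + v_{5} — sig = (2;(1,1))
  P = {5,7}:  v_{5} + v_{7} = v_{4} + v_{6} — sig = (2;(1,1))
  P = {0,7}:  v_{0} + v_{7} = v_{4} + v_{8} + v_{9} — sig = (2;(1,1,1))
  P = {2,6}:  v_{2} + v_{6} = v_{1} + v_{3} + v_{5} — sig = (2;(1,1,1))
  P = {1,3,4}:  v_{1} + v_{3} + v_{4} = 0 — sig = (3;())
  P = {5,8,9}:  v_{5} + v_{8} + v_{9} = 0 — sig = (3;())
  P = {1,3,7}:  v_{1} + v_{3} + v_{7} = v_{6} + v_{8} + v_{9} — sig = (3;(1,1,1))
  P = {2,8,9}:  v_{2} + v_{8} + v_{9} = v_{0} + v_{1} + v_{3} — sig = (3;(1,1,1))
  P = {0,1,3,5}:  v_{0} + v_{1} + v_{3} + v_{5} = v_{2} — sig = (4;(1))
  P = {4,6,8,9}:  v_{4} + v_{6} + v_{8} + v_{9} = v_{7} — sig = (4;(1))

Sorted signature multiset PRS(X):
    |P|=2: 6 collections, coeffs (), (), (1,1), (1,1), (1,1,1), (1,1,1)
    |P|=3: 4 collections, coeffs (), (), (1,1,1), (1,1,1)
    |P|=4: 2 collections, coeffs (1), (1)


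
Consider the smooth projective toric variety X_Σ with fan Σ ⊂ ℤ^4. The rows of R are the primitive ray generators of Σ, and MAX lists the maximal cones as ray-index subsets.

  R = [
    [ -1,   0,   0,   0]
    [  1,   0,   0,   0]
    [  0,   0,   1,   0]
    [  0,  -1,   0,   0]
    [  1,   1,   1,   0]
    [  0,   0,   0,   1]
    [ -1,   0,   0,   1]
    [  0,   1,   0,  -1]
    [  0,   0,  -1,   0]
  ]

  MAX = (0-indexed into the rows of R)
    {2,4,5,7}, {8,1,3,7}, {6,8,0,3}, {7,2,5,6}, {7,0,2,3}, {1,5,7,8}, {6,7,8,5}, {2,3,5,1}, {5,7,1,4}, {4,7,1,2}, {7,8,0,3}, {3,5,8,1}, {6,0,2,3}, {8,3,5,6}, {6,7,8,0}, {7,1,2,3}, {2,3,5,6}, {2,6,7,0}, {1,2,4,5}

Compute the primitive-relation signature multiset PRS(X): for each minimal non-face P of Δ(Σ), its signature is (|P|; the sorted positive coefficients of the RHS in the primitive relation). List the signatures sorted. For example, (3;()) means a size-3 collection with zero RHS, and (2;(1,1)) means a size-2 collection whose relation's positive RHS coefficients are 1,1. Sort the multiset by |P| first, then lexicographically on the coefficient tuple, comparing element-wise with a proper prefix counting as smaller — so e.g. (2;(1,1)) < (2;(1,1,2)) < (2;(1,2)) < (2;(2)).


|primitive collections| = 11. Relations:

  {0,1}:  v_{0} + v_{1} = 0  so sig = (2;())
  {2,8}:  v_{2} + v_{8} = 0  so sig = (2;())
  {0,5}:  v_{0} + v_{5} = v_{6}  so sig = (2;(1))
  {1,6}:  v_{1} + v_{6} = v_{5}  so sig = (2;(1))
  {3,4}:  v_{3} + v_{4} = v_{1} + v_{2}  so sig = (2;(1,1))
  {0,4}:  v_{0} + v_{4} = v_{2} + v_{5} + v_{7}  so sig = (2;(1,1,1))
  {4,8}:  v_{4} + v_{8} = v_{1} + v_{5} + v_{7}  so sig = (2;(1,1,1))
  {4,6}:  v_{4} + v_{6} = v_{2} + 2·v_{5} + v_{7}  so sig = (2;(1,1,2))
  {3,5,7}:  v_{3} + v_{5} + v_{7} = 0  so sig = (3;())
  {3,6,7}:  v_{3} + v_{6} + v_{7} = v_{0}  so sig = (3;(1))
  {1,2,5,7}:  v_{1} + v_{2} + v_{5} + v_{7} = v_{4}  so sig = (4;(1))

Hence PRS(X_Σ) =
[(2;()), (2;()), (2;(1)), (2;(1)), (2;(1,1)), (2;(1,1,1)), (2;(1,1,1)), (2;(1,1,2)), (3;()), (3;(1)), (4;(1))]


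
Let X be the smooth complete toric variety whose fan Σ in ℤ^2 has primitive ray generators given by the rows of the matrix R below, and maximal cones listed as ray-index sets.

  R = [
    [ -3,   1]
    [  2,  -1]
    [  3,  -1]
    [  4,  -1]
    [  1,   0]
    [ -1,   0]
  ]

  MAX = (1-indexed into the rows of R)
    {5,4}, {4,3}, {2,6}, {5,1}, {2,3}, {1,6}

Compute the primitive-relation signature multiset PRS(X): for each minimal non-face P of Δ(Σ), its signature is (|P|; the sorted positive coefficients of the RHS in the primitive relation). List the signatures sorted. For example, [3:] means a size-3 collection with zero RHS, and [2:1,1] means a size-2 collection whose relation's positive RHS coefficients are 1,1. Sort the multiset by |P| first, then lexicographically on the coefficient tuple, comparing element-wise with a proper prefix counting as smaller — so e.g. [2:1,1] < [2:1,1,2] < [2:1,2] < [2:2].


Δ(Σ) — 6 vertices, 9 min non-faces:

  {1,3}:  v_{1} + v_{3} = 0  →  sig = [2:]
  {5,6}:  v_{5} + v_{6} = 0  →  sig = [2:]
  {1,2}:  v_{1} + v_{2} = v_{6}  →  sig = [2:1]
  {1,4}:  v_{1} + v_{4} = v_{5}  →  sig = [2:1]
  {2,5}:  v_{2} + v_{5} = v_{3}  →  sig = [2:1]
  {3,5}:  v_{3} + v_{5} = v_{4}  →  sig = [2:1]
  {3,6}:  v_{3} + v_{6} = v_{2}  →  sig = [2:1]
  {4,6}:  v_{4} + v_{6} = v_{3}  →  sig = [2:1]
  {2,4}:  v_{2} + v_{4} = 2·v_{3}  →  sig = [2:2]

Signatures (|P|; sorted positive RHS coefficients), sorted:
[[2:], [2:], [2:1], [2:1], [2:1], [2:1], [2:1], [2:1], [2:2]]


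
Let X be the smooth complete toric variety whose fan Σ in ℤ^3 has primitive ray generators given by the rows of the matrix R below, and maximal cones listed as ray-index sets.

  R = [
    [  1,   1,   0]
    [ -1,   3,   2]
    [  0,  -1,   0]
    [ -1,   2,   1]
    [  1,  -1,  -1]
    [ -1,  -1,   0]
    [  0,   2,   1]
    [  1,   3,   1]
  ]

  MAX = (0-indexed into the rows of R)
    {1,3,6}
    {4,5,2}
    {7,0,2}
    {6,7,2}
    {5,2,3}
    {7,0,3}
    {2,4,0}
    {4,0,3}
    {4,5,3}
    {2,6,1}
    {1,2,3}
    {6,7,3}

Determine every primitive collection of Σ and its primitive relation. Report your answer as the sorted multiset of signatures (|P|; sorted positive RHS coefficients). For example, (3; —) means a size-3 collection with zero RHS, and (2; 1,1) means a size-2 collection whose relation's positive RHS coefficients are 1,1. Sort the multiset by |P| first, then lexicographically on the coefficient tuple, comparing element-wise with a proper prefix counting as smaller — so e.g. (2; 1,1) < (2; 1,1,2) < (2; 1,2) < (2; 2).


14 minimal non-faces of Δ(Σ) (on 8 rays):

  {0,5}:  v_{0} + v_{5} = 0 — sig = (2; —)
  {0,6}:  v_{0} + v_{6} = v_{7} — sig = (2; 1)
  {1,4}:  v_{1} + v_{4} = v_{6} — sig = (2; 1)
  {4,6}:  v_{4} + v_{6} = v_{0} — sig = (2; 1)
  {5,7}:  v_{5} + v_{7} = v_{6} — sig = (2; 1)
  {5,6}:  v_{5} + v_{6} = v_{2} + v_{3} — sig = (2; 1,1)
  {0,1}:  v_{0} + v_{1} = 2·v_{6} — sig = (2; 2)
  {4,7}:  v_{4} + v_{7} = 2·v_{0} — sig = (2; 2)
  {1,5}:  v_{1} + v_{5} = 2·v_{2} + 2·v_{3} — sig = (2; 2,2)
  {1,7}:  v_{1} + v_{7} = 3·v_{6} — sig = (2; 3)
  {2,3,4}:  v_{2} + v_{3} + v_{4} = 0 — sig = (3; —)
  {0,2,3}:  v_{0} + v_{2} + v_{3} = v_{6} — sig = (3; 1)
  {2,3,6}:  v_{2} + v_{3} + v_{6} = v_{1} — sig = (3; 1)
  {2,3,7}:  v_{2} + v_{3} + v_{7} = 2·v_{6} — sig = (3; 2)

Signatures (|P|; sorted positive RHS coefficients), sorted:
{ (2; —),  (2; 1) ×4,  (2; 1,1),  (2; 2) ×2,  (2; 2,2),  (2; 3),  (3; —),  (3; 1) ×2,  (3; 2) }


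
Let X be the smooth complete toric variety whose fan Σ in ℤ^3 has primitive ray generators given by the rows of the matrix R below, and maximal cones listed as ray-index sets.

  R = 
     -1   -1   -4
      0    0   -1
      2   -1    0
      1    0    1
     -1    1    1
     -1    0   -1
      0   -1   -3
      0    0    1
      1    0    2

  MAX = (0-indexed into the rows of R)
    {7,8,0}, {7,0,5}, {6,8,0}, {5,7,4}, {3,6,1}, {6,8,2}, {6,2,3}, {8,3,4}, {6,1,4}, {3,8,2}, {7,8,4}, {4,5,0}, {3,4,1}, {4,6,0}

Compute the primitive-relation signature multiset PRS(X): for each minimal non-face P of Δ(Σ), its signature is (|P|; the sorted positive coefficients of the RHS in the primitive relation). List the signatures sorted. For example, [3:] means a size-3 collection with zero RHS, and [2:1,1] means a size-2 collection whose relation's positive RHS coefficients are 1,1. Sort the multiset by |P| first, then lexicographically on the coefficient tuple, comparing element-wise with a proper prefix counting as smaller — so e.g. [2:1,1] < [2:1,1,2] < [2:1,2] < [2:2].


|primitive collections| = 20. Relations:

  {1,7}:  v_{1} + v_{7} = 0  so sig = [2:]
  {3,5}:  v_{3} + v_{5} = 0  so sig = [2:]
  {0,3}:  v_{0} + v_{3} = v_{6}  so sig = [2:1]
  {1,8}:  v_{1} + v_{8} = v_{3}  so sig = [2:1]
  {2,4}:  v_{2} + v_{4} = v_{3}  so sig = [2:1]
  {3,7}:  v_{3} + v_{7} = v_{8}  so sig = [2:1]
  {5,6}:  v_{5} + v_{6} = v_{0}  so sig = [2:1]
  {5,8}:  v_{5} + v_{8} = v_{7}  so sig = [2:1]
  {1,5}:  v_{1} + v_{5} = v_{4} + v_{6}  so sig = [2:1,1]
  {2,5}:  v_{2} + v_{5} = v_{6} + v_{8}  so sig = [2:1,1]
  {6,7}:  v_{6} + v_{7} = v_{0} + v_{8}  so sig = [2:1,1]
  {0,1}:  v_{0} + v_{1} = v_{4} + 2·v_{6}  so sig = [2:1,2]
  {0,2}:  v_{0} + v_{2} = 2·v_{6} + v_{8}  so sig = [2:1,2]
  {1,2}:  v_{1} + v_{2} = 2·v_{3} + v_{6}  so sig = [2:1,2]
  {2,7}:  v_{2} + v_{7} = v_{6} + 2·v_{8}  so sig = [2:1,2]
  {4,6,8}:  v_{4} + v_{6} + v_{8} = 0  so sig = [3:]
  {0,4,8}:  v_{0} + v_{4} + v_{8} = v_{5}  so sig = [3:1]
  {3,4,6}:  v_{3} + v_{4} + v_{6} = v_{1}  so sig = [3:1]
  {3,6,8}:  v_{3} + v_{6} + v_{8} = v_{2}  so sig = [3:1]
  {0,4,7}:  v_{0} + v_{4} + v_{7} = 2·v_{5}  so sig = [3:2]

so the primitive-relation signature multiset is
    [2:]
    [2:]
    [2:1]
    [2:1]
    [2:1]
    [2:1]
    [2:1]
    [2:1]
    [2:1,1]
    [2:1,1]
    [2:1,1]
    [2:1,2]
    [2:1,2]
    [2:1,2]
    [2:1,2]
    [3:]
    [3:1]
    [3:1]
    [3:1]
    [3:2]


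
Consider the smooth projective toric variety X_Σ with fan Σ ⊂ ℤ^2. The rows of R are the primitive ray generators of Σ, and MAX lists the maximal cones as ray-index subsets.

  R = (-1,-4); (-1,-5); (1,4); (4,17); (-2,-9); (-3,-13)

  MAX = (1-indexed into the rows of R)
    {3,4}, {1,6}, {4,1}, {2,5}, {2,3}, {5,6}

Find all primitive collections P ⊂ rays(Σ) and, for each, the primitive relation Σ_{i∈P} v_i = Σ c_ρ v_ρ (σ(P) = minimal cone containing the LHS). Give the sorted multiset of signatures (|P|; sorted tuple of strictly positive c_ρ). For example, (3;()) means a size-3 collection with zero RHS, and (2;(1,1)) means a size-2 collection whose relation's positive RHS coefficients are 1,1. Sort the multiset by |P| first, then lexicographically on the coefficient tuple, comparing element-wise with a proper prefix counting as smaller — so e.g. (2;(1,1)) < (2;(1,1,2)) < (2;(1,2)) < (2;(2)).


The 9 primitive collections of Σ (r=6, n=2):

  P={1,3}:  v_{1} + v_{3} = 0  ⟹  sig = (2;())
  P={1,2}:  v_{1} + v_{2} = v_{5}  ⟹  sig = (2;(1))
  P={1,5}:  v_{1} + v_{5} = v_{6}  ⟹  sig = (2;(1))
  P={3,5}:  v_{3} + v_{5} = v_{2}  ⟹  sig = (2;(1))
  P={3,6}:  v_{3} + v_{6} = v_{5}  ⟹  sig = (2;(1))
  P={4,6}:  v_{4} + v_{6} = v_{3}  ⟹  sig = (2;(1))
  P={2,6}:  v_{2} + v_{6} = 2·v_{5}  ⟹  sig = (2;(2))
  P={4,5}:  v_{4} + v_{5} = 2·v_{3}  ⟹  sig = (2;(2))
  P={2,4}:  v_{2} + v_{4} = 3·v_{3}  ⟹  sig = (2;(3))

Signatures (|P|; sorted positive RHS coefficients), sorted:
[(2;()), (2;(1)), (2;(1)), (2;(1)), (2;(1)), (2;(1)), (2;(2)), (2;(2)), (2;(3))]


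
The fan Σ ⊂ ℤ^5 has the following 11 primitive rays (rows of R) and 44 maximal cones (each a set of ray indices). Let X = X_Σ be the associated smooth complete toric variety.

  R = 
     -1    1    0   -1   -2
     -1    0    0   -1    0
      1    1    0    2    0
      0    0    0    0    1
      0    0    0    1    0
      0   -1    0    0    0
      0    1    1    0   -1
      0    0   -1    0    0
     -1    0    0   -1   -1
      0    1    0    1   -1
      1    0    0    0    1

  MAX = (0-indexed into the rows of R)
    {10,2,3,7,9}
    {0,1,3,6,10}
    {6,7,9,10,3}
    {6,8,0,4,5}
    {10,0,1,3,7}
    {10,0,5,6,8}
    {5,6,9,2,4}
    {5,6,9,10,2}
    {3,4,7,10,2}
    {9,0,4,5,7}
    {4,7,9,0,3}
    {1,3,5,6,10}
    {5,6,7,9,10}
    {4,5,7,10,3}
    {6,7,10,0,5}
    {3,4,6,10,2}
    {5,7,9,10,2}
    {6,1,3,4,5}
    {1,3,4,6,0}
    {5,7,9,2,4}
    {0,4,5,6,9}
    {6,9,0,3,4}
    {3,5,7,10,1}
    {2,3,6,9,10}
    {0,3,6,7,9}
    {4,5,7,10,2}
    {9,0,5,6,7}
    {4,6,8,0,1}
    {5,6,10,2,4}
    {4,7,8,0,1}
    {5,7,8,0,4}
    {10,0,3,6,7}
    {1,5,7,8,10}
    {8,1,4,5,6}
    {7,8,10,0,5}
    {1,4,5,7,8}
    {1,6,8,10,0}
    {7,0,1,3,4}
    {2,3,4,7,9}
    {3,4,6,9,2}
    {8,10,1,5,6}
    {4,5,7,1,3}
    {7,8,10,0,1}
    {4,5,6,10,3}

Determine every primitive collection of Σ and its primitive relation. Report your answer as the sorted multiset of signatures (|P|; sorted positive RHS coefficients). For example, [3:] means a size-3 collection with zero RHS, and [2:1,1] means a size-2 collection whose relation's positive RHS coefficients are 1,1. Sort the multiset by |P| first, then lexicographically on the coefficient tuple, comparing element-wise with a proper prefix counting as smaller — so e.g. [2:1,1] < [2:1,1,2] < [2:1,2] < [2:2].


Primitive collections (20):

  P = {2,8}:  v_{2} + v_{8} = v_{9}  →  sig = [2:1]
  P = {3,8}:  v_{3} + v_{8} = v_{1}  →  sig = [2:1]
  P = {1,2}:  v_{1} + v_{2} = v_{3} + v_{9}  →  sig = [2:1,1]
  P = {8,9}:  v_{8} + v_{9} = v_{0} + v_{4}  →  sig = [2:1,1]
  P = {0,2}:  v_{0} + v_{2} = v_{6} + v_{7} + v_{9}  →  sig = [2:1,1,1]
  P = {1,9}:  v_{1} + v_{9} = v_{0} + v_{3} + v_{4}  →  sig = [2:1,1,1]
  P = {4,8,10}:  v_{4} + v_{8} + v_{10} = 0  →  sig = [3:]
  P = {0,3,5}:  v_{0} + v_{3} + v_{5} = v_{8}  →  sig = [3:1]
  P = {1,4,10}:  v_{1} + v_{4} + v_{10} = v_{3}  →  sig = [3:1]
  P = {3,5,9}:  v_{3} + v_{5} + v_{9} = v_{4}  →  sig = [3:1]
  P = {4,6,7}:  v_{4} + v_{6} + v_{7} = v_{9}  →  sig = [3:1]
  P = {4,9,10}:  v_{4} + v_{9} + v_{10} = v_{2}  →  sig = [3:1]
  P = {6,7,8}:  v_{6} + v_{7} + v_{8} = v_{0}  →  sig = [3:1]
  P = {0,4,10}:  v_{0} + v_{4} + v_{10} = v_{6} + v_{7}  →  sig = [3:1,1]
  P = {1,6,7}:  v_{1} + v_{6} + v_{7} = v_{0} + v_{3}  →  sig = [3:1,1]
  P = {2,3,5}:  v_{2} + v_{3} + v_{5} = 2·v_{4} + v_{10}  →  sig = [3:1,2]
  P = {2,6,7}:  v_{2} + v_{6} + v_{7} = 2·v_{9} + v_{10}  →  sig = [3:1,2]
  P = {0,1,5}:  v_{0} + v_{1} + v_{5} = 2·v_{8}  →  sig = [3:2]
  P = {0,9,10}:  v_{0} + v_{9} + v_{10} = 2·v_{6} + 2·v_{7}  →  sig = [3:2,2]
  P = {3,5,6,7}:  v_{3} + v_{5} + v_{6} + v_{7} = 0  →  sig = [4:]

Signatures (|P|; sorted positive RHS coefficients), sorted:
    [2:1]
    [2:1]
    [2:1,1]
    [2:1,1]
    [2:1,1,1]
    [2:1,1,1]
    [3:]
    [3:1]
    [3:1]
    [3:1]
    [3:1]
    [3:1]
    [3:1]
    [3:1,1]
    [3:1,1]
    [3:1,2]
    [3:1,2]
    [3:2]
    [3:2,2]
    [4:]


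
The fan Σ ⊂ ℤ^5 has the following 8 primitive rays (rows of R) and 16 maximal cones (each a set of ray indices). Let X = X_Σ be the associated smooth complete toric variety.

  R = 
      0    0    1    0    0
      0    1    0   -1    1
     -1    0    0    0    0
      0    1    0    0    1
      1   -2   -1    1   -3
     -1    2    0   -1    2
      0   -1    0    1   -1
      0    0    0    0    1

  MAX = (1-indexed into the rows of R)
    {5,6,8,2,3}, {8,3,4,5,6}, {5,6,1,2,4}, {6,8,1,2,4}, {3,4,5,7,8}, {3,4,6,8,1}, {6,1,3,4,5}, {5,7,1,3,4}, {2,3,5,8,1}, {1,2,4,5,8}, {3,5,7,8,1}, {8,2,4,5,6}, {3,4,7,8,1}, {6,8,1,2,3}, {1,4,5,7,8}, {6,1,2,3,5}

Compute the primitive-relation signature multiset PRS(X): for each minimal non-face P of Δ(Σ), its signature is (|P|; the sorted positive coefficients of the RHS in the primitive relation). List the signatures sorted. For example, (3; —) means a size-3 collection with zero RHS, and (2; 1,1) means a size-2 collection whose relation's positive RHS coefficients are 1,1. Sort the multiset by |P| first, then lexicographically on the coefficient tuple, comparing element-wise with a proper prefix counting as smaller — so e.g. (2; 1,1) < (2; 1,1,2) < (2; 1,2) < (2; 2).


5 collections generate NE(X_Σ); each relation:

  • {2,7}:  v_{2} + v_{7} = 0  so sig = (2; —)
  • {6,7}:  v_{6} + v_{7} = v_{3} + v_{4}  so sig = (2; 1,1)
  • {2,3,4}:  v_{2} + v_{3} + v_{4} = v_{6}  so sig = (3; 1)
  • {1,5,6,8}:  v_{1} + v_{5} + v_{6} + v_{8} = 0  so sig = (4; —)
  • {1,3,4,5,8}:  v_{1} + v_{3} + v_{4} + v_{5} + v_{8} = v_{7}  so sig = (5; 1)

Hence PRS(X_Σ) =
{ (2; —),  (2; 1,1),  (3; 1),  (4; —),  (5; 1) }


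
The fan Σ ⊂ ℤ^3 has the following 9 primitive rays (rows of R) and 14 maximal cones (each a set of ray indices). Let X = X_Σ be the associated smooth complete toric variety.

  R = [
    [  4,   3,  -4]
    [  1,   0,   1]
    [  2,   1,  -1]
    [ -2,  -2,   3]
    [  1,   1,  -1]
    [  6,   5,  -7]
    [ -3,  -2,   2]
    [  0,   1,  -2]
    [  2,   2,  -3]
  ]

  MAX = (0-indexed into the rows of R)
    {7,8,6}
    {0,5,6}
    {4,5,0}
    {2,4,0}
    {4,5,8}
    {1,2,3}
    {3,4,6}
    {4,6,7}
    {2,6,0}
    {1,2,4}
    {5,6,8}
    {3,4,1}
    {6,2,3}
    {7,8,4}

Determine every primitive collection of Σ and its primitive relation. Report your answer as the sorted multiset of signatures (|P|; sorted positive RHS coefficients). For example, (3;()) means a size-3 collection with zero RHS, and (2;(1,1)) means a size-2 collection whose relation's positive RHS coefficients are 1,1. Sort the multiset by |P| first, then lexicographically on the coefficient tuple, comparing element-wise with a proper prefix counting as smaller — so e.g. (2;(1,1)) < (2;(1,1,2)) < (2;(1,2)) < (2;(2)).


|primitive collections| = 20. Relations:

  P = {3,8}:  v_{3} + v_{8} = 0 ; sig = (2;())
  P = {0,3}:  v_{0} + v_{3} = v_{2} ; sig = (2;(1))
  P = {0,8}:  v_{0} + v_{8} = v_{5} ; sig = (2;(1))
  P = {1,6}:  v_{1} + v_{6} = v_{3} ; sig = (2;(1))
  P = {1,7}:  v_{1} + v_{7} = v_{4} ; sig = (2;(1))
  P = {2,7}:  v_{2} + v_{7} = v_{8} ; sig = (2;(1))
  P = {2,8}:  v_{2} + v_{8} = v_{0} ; sig = (2;(1))
  P = {3,5}:  v_{3} + v_{5} = v_{0} ; sig = (2;(1))
  P = {1,8}:  v_{1} + v_{8} = v_{2} + v_{4} ; sig = (2;(1,1))
  P = {3,7}:  v_{3} + v_{7} = v_{4} + v_{6} ; sig = (2;(1,1))
  P = {1,5}:  v_{1} + v_{5} = v_{0} + v_{2} + v_{4} ; sig = (2;(1,1,1))
  P = {0,1}:  v_{0} + v_{1} = 2·v_{2} + v_{4} ; sig = (2;(1,2))
  P = {0,7}:  v_{0} + v_{7} = 2·v_{8} ; sig = (2;(2))
  P = {2,5}:  v_{2} + v_{5} = 2·v_{0} ; sig = (2;(2))
  P = {5,7}:  v_{5} + v_{7} = 3·v_{8} ; sig = (2;(3))
  P = {2,4,6}:  v_{2} + v_{4} + v_{6} = 0 ; sig = (3;())
  P = {0,4,6}:  v_{0} + v_{4} + v_{6} = v_{8} ; sig = (3;(1))
  P = {2,3,4}:  v_{2} + v_{3} + v_{4} = v_{1} ; sig = (3;(1))
  P = {4,6,8}:  v_{4} + v_{6} + v_{8} = v_{7} ; sig = (3;(1))
  P = {4,5,6}:  v_{4} + v_{5} + v_{6} = 2·v_{8} ; sig = (3;(2))

Sorted signature multiset PRS(X):
[(2;()), (2;(1)), (2;(1)), (2;(1)), (2;(1)), (2;(1)), (2;(1)), (2;(1)), (2;(1,1)), (2;(1,1)), (2;(1,1,1)), (2;(1,2)), (2;(2)), (2;(2)), (2;(3)), (3;()), (3;(1)), (3;(1)), (3;(1)), (3;(2))]


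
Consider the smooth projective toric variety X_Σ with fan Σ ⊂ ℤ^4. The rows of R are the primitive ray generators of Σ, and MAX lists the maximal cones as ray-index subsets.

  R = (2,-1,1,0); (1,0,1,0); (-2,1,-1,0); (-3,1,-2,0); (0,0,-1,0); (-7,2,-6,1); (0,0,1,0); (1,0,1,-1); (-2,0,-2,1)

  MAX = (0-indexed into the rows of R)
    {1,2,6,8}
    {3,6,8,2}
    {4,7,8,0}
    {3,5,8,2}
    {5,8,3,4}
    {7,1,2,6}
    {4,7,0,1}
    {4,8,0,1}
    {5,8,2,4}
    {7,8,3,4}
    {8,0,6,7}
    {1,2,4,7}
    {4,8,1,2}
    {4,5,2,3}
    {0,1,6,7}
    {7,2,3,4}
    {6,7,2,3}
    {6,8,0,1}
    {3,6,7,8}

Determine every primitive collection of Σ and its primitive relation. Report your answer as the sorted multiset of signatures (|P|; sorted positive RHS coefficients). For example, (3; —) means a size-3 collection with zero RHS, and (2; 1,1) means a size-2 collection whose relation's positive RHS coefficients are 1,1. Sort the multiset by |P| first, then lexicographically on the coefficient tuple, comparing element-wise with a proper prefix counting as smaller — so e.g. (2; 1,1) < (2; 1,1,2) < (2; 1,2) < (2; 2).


|primitive collections| = 11. Relations:

  P={0,2}:  v_{0} + v_{2} = 0  →  sig = (2; —)
  P={4,6}:  v_{4} + v_{6} = 0  →  sig = (2; —)
  P={1,3}:  v_{1} + v_{3} = v_{2}  →  sig = (2; 1)
  P={0,3}:  v_{0} + v_{3} = v_{7} + v_{8}  →  sig = (2; 1,1)
  P={0,5}:  v_{0} + v_{5} = v_{3} + v_{4} + v_{8}  →  sig = (2; 1,1,1)
  P={5,6}:  v_{5} + v_{6} = v_{2} + v_{3} + v_{8}  →  sig = (2; 1,1,1)
  P={1,5}:  v_{1} + v_{5} = 2·v_{2} + v_{4} + v_{8}  →  sig = (2; 1,1,2)
  P={5,7}:  v_{5} + v_{7} = 2·v_{3} + v_{4}  →  sig = (2; 1,2)
  P={1,7,8}:  v_{1} + v_{7} + v_{8} = 0  →  sig = (3; —)
  P={2,7,8}:  v_{2} + v_{7} + v_{8} = v_{3}  →  sig = (3; 1)
  P={2,3,4,8}:  v_{2} + v_{3} + v_{4} + v_{8} = v_{5}  →  sig = (4; 1)

Signatures (|P|; sorted positive RHS coefficients), sorted:
    |P|=2: 8 collections, coeffs (), (), (1), (1,1), (1,1,1), (1,1,1), (1,1,2), (1,2)
    |P|=3: 2 collections, coeffs (), (1)
    |P|=4: 1 collection, coeffs (1)


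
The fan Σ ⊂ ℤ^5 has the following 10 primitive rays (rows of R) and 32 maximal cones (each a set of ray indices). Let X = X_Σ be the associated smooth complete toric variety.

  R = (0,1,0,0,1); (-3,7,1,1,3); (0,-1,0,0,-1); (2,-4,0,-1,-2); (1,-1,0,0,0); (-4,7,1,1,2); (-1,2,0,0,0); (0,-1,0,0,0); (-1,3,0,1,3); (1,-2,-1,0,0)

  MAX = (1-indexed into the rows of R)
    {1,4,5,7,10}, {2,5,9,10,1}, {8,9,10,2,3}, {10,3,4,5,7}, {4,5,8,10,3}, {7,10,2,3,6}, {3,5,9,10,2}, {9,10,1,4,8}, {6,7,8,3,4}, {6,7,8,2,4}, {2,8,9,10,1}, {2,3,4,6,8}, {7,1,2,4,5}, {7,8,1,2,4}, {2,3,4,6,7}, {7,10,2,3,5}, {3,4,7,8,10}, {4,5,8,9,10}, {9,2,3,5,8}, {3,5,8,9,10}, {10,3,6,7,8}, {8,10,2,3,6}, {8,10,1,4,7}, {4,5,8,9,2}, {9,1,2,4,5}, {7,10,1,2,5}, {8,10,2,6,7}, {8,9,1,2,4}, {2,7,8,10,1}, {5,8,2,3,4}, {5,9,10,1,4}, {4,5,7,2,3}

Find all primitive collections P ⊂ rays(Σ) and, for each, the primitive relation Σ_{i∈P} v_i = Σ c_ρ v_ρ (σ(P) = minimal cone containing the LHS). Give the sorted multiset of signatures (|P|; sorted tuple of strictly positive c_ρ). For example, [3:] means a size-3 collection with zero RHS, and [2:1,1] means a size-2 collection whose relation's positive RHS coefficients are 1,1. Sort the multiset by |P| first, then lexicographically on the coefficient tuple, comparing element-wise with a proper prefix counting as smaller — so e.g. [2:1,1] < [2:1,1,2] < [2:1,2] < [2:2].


Minimal non-faces — 12 found among 10 rays, 32 max cones:

  • {1,3}:  v_{1} + v_{3} = 0  so sig = [2:]
  • {5,6}:  v_{5} + v_{6} = v_{2} + v_{3}  so sig = [2:1,1]
  • {7,9}:  v_{7} + v_{9} = v_{2} + v_{10}  so sig = [2:1,1]
  • {1,6}:  v_{1} + v_{6} = v_{2} + v_{7} + v_{8}  so sig = [2:1,1,1]
  • {6,9}:  v_{6} + v_{9} = 2·v_{2} + v_{3} + v_{8} + v_{10}  so sig = [2:1,1,1,2]
  • {5,7,8}:  v_{5} + v_{7} + v_{8} = 0  so sig = [3:]
  • {2,4,10}:  v_{2} + v_{4} + v_{10} = v_{1}  so sig = [3:1]
  • {1,5,8}:  v_{1} + v_{5} + v_{8} = v_{4} + v_{9}  so sig = [3:1,1]
  • {3,4,9}:  v_{3} + v_{4} + v_{9} = v_{5} + v_{8}  so sig = [3:1,1]
  • {4,6,10}:  v_{4} + v_{6} + v_{10} = v_{7} + v_{8}  so sig = [3:1,1]
  • {2,3,7,8}:  v_{2} + v_{3} + v_{7} + v_{8} = v_{6}  so sig = [4:1]
  • {2,5,8,10}:  v_{2} + v_{5} + v_{8} + v_{10} = v_{9}  so sig = [4:1]

so the primitive-relation signature multiset is
    |P|=2: 5 collections, coeffs (), (1,1), (1,1), (1,1,1), (1,1,1,2)
    |P|=3: 5 collections, coeffs (), (1), (1,1), (1,1), (1,1)
    |P|=4: 2 collections, coeffs (1), (1)


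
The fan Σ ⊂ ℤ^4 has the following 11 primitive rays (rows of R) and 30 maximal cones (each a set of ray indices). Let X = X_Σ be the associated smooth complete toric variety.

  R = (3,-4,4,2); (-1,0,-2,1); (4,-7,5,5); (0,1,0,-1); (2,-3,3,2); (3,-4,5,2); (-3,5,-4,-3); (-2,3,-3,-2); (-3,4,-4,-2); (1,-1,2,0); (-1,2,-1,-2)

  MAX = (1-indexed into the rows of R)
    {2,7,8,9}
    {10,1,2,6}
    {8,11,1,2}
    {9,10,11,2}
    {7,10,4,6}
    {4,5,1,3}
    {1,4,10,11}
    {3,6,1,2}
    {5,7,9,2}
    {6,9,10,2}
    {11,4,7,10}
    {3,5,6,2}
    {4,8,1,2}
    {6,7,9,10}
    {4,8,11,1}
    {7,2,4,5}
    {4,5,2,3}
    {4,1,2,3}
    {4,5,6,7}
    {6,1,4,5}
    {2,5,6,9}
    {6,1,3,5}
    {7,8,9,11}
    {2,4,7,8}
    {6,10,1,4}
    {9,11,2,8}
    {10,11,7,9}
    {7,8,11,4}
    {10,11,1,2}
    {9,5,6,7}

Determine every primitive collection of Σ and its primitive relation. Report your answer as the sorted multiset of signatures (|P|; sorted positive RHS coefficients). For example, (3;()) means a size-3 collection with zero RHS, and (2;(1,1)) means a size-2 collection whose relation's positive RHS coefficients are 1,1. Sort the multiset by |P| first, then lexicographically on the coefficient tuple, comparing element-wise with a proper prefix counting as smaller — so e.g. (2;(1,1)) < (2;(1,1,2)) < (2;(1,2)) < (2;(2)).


Minimal non-faces — 22 found among 11 rays, 30 max cones:

  P = {1,9}:  v_{1} + v_{9} = 0  so sig = (2;())
  P = {5,8}:  v_{5} + v_{8} = 0  so sig = (2;())
  P = {1,7}:  v_{1} + v_{7} = v_{4}  so sig = (2;(1))
  P = {4,9}:  v_{4} + v_{9} = v_{7}  so sig = (2;(1))
  P = {5,10}:  v_{5} + v_{10} = v_{6}  so sig = (2;(1))
  P = {5,11}:  v_{5} + v_{11} = v_{10}  so sig = (2;(1))
  P = {6,8}:  v_{6} + v_{8} = v_{10}  so sig = (2;(1))
  P = {8,10}:  v_{8} + v_{10} = v_{11}  so sig = (2;(1))
  P = {3,8}:  v_{3} + v_{8} = v_{1} + v_{2}  so sig = (2;(1,1))
  P = {3,9}:  v_{3} + v_{9} = v_{2} + v_{5}  so sig = (2;(1,1))
  P = {3,7}:  v_{3} + v_{7} = v_{2} + v_{4} + v_{5}  so sig = (2;(1,1,1))
  P = {3,10}:  v_{3} + v_{10} = v_{1} + v_{2} + v_{6}  so sig = (2;(1,1,1))
  P = {3,11}:  v_{3} + v_{11} = v_{1} + v_{2} + v_{10}  so sig = (2;(1,1,1))
  P = {6,11}:  v_{6} + v_{11} = 2·v_{10}  so sig = (2;(2))
  P = {2,4,10}:  v_{2} + v_{4} + v_{10} = 0  so sig = (3;())
  P = {1,2,5}:  v_{1} + v_{2} + v_{5} = v_{3}  so sig = (3;(1))
  P = {2,4,6}:  v_{2} + v_{4} + v_{6} = v_{5}  so sig = (3;(1))
  P = {2,4,11}:  v_{2} + v_{4} + v_{11} = v_{8}  so sig = (3;(1))
  P = {2,7,10}:  v_{2} + v_{7} + v_{10} = v_{9}  so sig = (3;(1))
  P = {2,6,7}:  v_{2} + v_{6} + v_{7} = v_{5} + v_{9}  so sig = (3;(1,1))
  P = {2,7,11}:  v_{2} + v_{7} + v_{11} = v_{8} + v_{9}  so sig = (3;(1,1))
  P = {3,4,6}:  v_{3} + v_{4} + v_{6} = v_{1} + 2·v_{5}  so sig = (3;(1,2))

Hence PRS(X_Σ) =
[(2;()), (2;()), (2;(1)), (2;(1)), (2;(1)), (2;(1)), (2;(1)), (2;(1)), (2;(1,1)), (2;(1,1)), (2;(1,1,1)), (2;(1,1,1)), (2;(1,1,1)), (2;(2)), (3;()), (3;(1)), (3;(1)), (3;(1)), (3;(1)), (3;(1,1)), (3;(1,1)), (3;(1,2))]


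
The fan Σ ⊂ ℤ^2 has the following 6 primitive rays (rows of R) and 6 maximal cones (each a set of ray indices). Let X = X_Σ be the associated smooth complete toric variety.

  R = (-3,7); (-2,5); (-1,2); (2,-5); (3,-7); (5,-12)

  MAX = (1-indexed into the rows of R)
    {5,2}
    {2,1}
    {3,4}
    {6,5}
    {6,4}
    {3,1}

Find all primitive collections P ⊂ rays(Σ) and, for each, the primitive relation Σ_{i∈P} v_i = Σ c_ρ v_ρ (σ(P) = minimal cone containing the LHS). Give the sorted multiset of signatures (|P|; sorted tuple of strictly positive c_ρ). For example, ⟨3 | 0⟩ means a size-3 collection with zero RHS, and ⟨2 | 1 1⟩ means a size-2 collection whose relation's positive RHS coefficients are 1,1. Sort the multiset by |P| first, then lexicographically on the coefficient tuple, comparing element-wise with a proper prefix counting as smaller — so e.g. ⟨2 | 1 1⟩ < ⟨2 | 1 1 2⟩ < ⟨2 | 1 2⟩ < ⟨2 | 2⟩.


The 9 primitive collections of Σ (r=6, n=2):

  P = {1,5}:  v_{1} + v_{5} = 0 — sig = ⟨2 | 0⟩
  P = {2,4}:  v_{2} + v_{4} = 0 — sig = ⟨2 | 0⟩
  P = {1,4}:  v_{1} + v_{4} = v_{3} — sig = ⟨2 | 1⟩
  P = {1,6}:  v_{1} + v_{6} = v_{4} — sig = ⟨2 | 1⟩
  P = {2,3}:  v_{2} + v_{3} = v_{1} — sig = ⟨2 | 1⟩
  P = {2,6}:  v_{2} + v_{6} = v_{5} — sig = ⟨2 | 1⟩
  P = {3,5}:  v_{3} + v_{5} = v_{4} — sig = ⟨2 | 1⟩
  P = {4,5}:  v_{4} + v_{5} = v_{6} — sig = ⟨2 | 1⟩
  P = {3,6}:  v_{3} + v_{6} = 2·v_{4} — sig = ⟨2 | 2⟩

Signatures (|P|; sorted positive RHS coefficients), sorted:
[⟨2 | 0⟩, ⟨2 | 0⟩, ⟨2 | 1⟩, ⟨2 | 1⟩, ⟨2 | 1⟩, ⟨2 | 1⟩, ⟨2 | 1⟩, ⟨2 | 1⟩, ⟨2 | 2⟩]


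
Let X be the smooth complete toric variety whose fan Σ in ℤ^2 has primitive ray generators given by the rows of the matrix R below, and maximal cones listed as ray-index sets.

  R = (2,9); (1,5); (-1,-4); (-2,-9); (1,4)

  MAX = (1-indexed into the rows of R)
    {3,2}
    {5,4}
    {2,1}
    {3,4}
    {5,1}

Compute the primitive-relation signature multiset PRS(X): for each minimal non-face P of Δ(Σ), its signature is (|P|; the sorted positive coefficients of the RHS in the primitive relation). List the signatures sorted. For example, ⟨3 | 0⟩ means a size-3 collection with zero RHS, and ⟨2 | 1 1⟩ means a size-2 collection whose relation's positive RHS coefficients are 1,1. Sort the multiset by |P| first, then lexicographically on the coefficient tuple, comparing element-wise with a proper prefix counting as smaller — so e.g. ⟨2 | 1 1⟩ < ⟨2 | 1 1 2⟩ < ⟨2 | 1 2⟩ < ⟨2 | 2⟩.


5 collections generate NE(X_Σ); each relation:

  • {1,4}:  v_{1} + v_{4} = 0  →  sig = ⟨2 | 0⟩
  • {3,5}:  v_{3} + v_{5} = 0  →  sig = ⟨2 | 0⟩
  • {1,3}:  v_{1} + v_{3} = v_{2}  →  sig = ⟨2 | 1⟩
  • {2,4}:  v_{2} + v_{4} = v_{3}  →  sig = ⟨2 | 1⟩
  • {2,5}:  v_{2} + v_{5} = v_{1}  →  sig = ⟨2 | 1⟩

so the primitive-relation signature multiset is
[⟨2 | 0⟩, ⟨2 | 0⟩, ⟨2 | 1⟩, ⟨2 | 1⟩, ⟨2 | 1⟩]


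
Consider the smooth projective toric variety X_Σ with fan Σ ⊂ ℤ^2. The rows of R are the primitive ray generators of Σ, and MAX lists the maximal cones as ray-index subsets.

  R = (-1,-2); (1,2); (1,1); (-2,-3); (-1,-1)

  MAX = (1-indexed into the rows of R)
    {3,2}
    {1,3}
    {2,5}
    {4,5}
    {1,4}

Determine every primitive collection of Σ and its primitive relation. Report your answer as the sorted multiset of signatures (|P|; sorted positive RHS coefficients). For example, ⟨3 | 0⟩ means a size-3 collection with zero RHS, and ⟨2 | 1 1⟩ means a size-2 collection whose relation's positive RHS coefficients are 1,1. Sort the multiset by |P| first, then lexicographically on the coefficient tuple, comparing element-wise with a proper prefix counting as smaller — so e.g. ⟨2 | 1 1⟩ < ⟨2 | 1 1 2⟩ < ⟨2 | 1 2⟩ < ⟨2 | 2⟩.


The 5 primitive collections of Σ (r=5, n=2):

  • {1,2}:  v_{1} + v_{2} = 0 ; sig = ⟨2 | 0⟩
  • {3,5}:  v_{3} + v_{5} = 0 ; sig = ⟨2 | 0⟩
  • {1,5}:  v_{1} + v_{5} = v_{4} ; sig = ⟨2 | 1⟩
  • {2,4}:  v_{2} + v_{4} = v_{5} ; sig = ⟨2 | 1⟩
  • {3,4}:  v_{3} + v_{4} = v_{1} ; sig = ⟨2 | 1⟩

Sorted signature multiset PRS(X):
{ ⟨2 | 0⟩ ×2,  ⟨2 | 1⟩ ×3 }


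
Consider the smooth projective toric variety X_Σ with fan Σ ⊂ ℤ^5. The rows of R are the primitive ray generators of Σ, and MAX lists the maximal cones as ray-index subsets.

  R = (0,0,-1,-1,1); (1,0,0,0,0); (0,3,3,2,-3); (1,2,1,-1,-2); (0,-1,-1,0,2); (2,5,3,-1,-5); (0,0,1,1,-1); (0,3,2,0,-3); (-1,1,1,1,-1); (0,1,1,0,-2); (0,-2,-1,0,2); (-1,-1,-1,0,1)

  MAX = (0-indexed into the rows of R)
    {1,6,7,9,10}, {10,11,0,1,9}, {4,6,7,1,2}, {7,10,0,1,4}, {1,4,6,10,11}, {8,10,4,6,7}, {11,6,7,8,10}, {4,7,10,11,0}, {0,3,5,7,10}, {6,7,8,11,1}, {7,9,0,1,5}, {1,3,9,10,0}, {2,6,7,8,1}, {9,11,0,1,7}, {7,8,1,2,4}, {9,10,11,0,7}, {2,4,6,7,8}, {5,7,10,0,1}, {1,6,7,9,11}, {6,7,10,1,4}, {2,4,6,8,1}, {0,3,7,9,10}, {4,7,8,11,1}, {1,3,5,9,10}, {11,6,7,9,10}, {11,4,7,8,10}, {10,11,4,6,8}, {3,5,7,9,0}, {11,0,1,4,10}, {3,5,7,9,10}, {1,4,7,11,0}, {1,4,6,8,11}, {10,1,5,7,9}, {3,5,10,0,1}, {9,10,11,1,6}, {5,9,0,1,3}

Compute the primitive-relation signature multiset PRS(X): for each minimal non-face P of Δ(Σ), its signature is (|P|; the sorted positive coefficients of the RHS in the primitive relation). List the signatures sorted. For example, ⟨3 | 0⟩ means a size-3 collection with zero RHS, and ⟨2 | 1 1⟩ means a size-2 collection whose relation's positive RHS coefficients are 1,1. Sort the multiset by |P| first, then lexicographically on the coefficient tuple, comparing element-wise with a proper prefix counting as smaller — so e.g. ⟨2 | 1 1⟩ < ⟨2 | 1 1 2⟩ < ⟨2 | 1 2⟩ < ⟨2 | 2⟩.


|primitive collections| = 25. Relations:

  {0,6}:  v_{0} + v_{6} = 0  →  sig = ⟨2 | 0⟩
  {4,9}:  v_{4} + v_{9} = 0  →  sig = ⟨2 | 0⟩
  {3,8}:  v_{3} + v_{8} = v_{7}  →  sig = ⟨2 | 1⟩
  {3,11}:  v_{3} + v_{11} = v_{0} + v_{9}  →  sig = ⟨2 | 1 1⟩
  {0,8}:  v_{0} + v_{8} = v_{4} + v_{7} + v_{11}  →  sig = ⟨2 | 1 1 1⟩
  {8,9}:  v_{8} + v_{9} = v_{6} + v_{7} + v_{11}  →  sig = ⟨2 | 1 1 1⟩
  {0,2}:  v_{0} + v_{2} = v_{1} + v_{4} + v_{7} + v_{8}  →  sig = ⟨2 | 1 1 1 1⟩
  {2,9}:  v_{2} + v_{9} = v_{1} + v_{6} + v_{7} + v_{8}  →  sig = ⟨2 | 1 1 1 1⟩
  {3,4}:  v_{3} + v_{4} = v_{0} + v_{1} + v_{7} + v_{10}  →  sig = ⟨2 | 1 1 1 1⟩
  {3,6}:  v_{3} + v_{6} = v_{1} + v_{7} + v_{9} + v_{10}  →  sig = ⟨2 | 1 1 1 1⟩
  {5,11}:  v_{5} + v_{11} = v_{0} + v_{1} + v_{7} + v_{9}  →  sig = ⟨2 | 1 1 1 1⟩
  {2,3}:  v_{2} + v_{3} = v_{1} + v_{4} + v_{6} + 2·v_{7}  →  sig = ⟨2 | 1 1 1 2⟩
  {4,5}:  v_{4} + v_{5} = v_{0} + 2·v_{1} + 2·v_{7} + v_{10}  →  sig = ⟨2 | 1 1 2 2⟩
  {5,6}:  v_{5} + v_{6} = 2·v_{1} + 2·v_{7} + v_{9} + v_{10}  →  sig = ⟨2 | 1 1 2 2⟩
  {2,5}:  v_{2} + v_{5} = 2·v_{1} + v_{4} + v_{6} + 3·v_{7}  →  sig = ⟨2 | 1 1 2 3⟩
  {2,11}:  v_{2} + v_{11} = v_{1} + 2·v_{8}  →  sig = ⟨2 | 1 2⟩
  {5,8}:  v_{5} + v_{8} = v_{1} + 2·v_{7}  →  sig = ⟨2 | 1 2⟩
  {2,10}:  v_{2} + v_{10} = 2·v_{4} + 2·v_{6} + v_{7}  →  sig = ⟨2 | 1 2 2⟩
  {1,3,7}:  v_{1} + v_{3} + v_{7} = v_{5}  →  sig = ⟨3 | 1⟩
  {1,8,10}:  v_{1} + v_{8} + v_{10} = v_{4} + v_{6}  →  sig = ⟨3 | 1 1⟩
  {1,7,10,11}:  v_{1} + v_{7} + v_{10} + v_{11} = 0  →  sig = ⟨4 | 0⟩
  {4,6,7,11}:  v_{4} + v_{6} + v_{7} + v_{11} = v_{8}  →  sig = ⟨4 | 1⟩
  {0,5,9,10}:  v_{0} + v_{5} + v_{9} + v_{10} = 2·v_{3}  →  sig = ⟨4 | 2⟩
  {0,1,7,9,10}:  v_{0} + v_{1} + v_{7} + v_{9} + v_{10} = v_{3}  →  sig = ⟨5 | 1⟩
  {1,4,6,7,8}:  v_{1} + v_{4} + v_{6} + v_{7} + v_{8} = v_{2}  →  sig = ⟨5 | 1⟩

Signatures (|P|; sorted positive RHS coefficients), sorted:
    |P|=2: 18 collections, coeffs (), (), (1), (1,1), (1,1,1), (1,1,1), (1,1,1,1), (1,1,1,1), (1,1,1,1), (1,1,1,1), (1,1,1,1), (1,1,1,2), (1,1,2,2), (1,1,2,2), (1,1,2,3), (1,2), (1,2), (1,2,2)
    |P|=3: 2 collections, coeffs (1), (1,1)
    |P|=4: 3 collections, coeffs (), (1), (2)
    |P|=5: 2 collections, coeffs (1), (1)
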